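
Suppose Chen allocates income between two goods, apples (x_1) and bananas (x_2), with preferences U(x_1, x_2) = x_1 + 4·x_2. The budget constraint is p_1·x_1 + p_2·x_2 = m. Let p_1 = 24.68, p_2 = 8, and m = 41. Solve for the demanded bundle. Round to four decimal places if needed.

Linear utility — the consumer picks whichever good has higher MU/price: 1/24.68 = 0.0405 vs 4/8 = 0.5.
x_2 gives more utility per dollar, so spend all income on x_2: x_2* = m/p_2, x_1* = 0.
Numerically: x_1* = 0, x_2* = 5.125.

x_1* = 0, x_2* = 5.125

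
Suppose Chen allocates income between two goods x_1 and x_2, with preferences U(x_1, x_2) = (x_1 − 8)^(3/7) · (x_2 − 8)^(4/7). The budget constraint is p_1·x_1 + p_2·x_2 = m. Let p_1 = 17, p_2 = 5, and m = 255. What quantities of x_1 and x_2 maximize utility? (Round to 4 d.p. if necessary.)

MRS = (3/4)·(x_2−8)/(x_1−8). Tangency with p_1/p_2 gives x_2−8 = (4/3)·(p_1/p_2)·(x_1−8).
Substituting into the budget: x_1* = 8 + 3/7·(m − 8·p_1 − 8·p_2)/p_1, and x_2* = 8 + 4/7·(…)/p_2.
Discretionary income = 255 − 8·17 − 8·5 = 79; x_1* = 8 + 3/7·79/17 = 9.9916; x_2* = 8 + 4/7·79/5 = 17.0286.

x_1* = 9.9916, x_2* = 17.0286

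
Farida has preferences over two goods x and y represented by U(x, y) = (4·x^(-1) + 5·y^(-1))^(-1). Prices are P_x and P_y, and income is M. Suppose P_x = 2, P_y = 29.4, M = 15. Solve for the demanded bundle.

x* = 1.4187, y* = 0.4137

With the ratio pinned down, the budget gives x* = M/(P_x + P_y·(y/x)) and y* = (y/x)·x*.
Numerically y/x = 0.291606, so x* = 15/(2 + 29.4·0.291606) = 1.4187 and y* = 0.291606·1.4187 = 0.4137.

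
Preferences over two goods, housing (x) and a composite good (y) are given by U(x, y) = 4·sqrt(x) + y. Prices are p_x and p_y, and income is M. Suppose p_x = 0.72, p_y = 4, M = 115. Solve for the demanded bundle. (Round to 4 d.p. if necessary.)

Set MRS = p_x/p_y: 2·x^(−1/2) = p_x/p_y.
Thus x* = (2·p_y/p_x)² — independent of M — with the rest of income spent on y.
Plugging in: x* = (2·4/0.72)² = 123.4568, y* = 6.5278.

x* = 123.4568, y* = 6.5278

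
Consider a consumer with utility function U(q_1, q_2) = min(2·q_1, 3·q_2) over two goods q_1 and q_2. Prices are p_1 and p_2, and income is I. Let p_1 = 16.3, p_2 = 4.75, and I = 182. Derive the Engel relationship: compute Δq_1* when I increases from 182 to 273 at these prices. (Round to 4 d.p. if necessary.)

With perfect complements, no substitution: consume in ratio q_1:q_2 = 3:2.
Budget: p_1·q_1 + p_2·(2/3)·q_1 = I, so (3·p_1 + 2·p_2)·q_1 = 3·I.
Demand: q_1*(p_1,p_2,I) = 3·I/(3·p_1 + 2·p_2), q_2* = 2·I/(3·p_1 + 2·p_2).
Here 3·16.3 + 2·4.75 = 58.4, giving q_1* = 9.3493.
At I' = 273: q_1* = 14.024. Change: 14.024 − 9.3493 = 4.6747.

Δq_1* = 4.6747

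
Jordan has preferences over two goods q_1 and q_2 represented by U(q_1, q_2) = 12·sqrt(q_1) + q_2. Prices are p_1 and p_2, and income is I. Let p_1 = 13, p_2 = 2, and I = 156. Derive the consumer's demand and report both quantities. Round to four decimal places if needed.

q_1* = 0.8521, q_2* = 72.4615

Set MRS = p_1/p_2: 6·q_1^(−1/2) = p_1/p_2.
Thus q_1* = (6·p_2/p_1)² — independent of I — with the rest of income spent on q_2.
Plugging in: q_1* = (6·2/13)² = 0.8521, q_2* = 72.4615.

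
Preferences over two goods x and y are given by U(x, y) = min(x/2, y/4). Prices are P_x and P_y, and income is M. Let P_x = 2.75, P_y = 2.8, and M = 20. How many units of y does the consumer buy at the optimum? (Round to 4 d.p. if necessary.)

y* = 4.7904

With perfect complements, no substitution: consume in ratio x:y = 2:4.
Budget: P_x·x + P_y·2·x = M, so (2·P_x + 4·P_y)·x = 2·M.
Demand: x*(P_x,P_y,M) = 2·M/(2·P_x + 4·P_y), y* = 4·M/(2·P_x + 4·P_y).
Here 2·2.75 + 4·2.8 = 16.7, giving y* = 4.7904.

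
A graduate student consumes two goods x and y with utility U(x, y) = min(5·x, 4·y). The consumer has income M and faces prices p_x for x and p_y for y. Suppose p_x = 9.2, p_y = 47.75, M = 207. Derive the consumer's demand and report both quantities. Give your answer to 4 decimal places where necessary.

Here 4·9.2 + 5·47.75 = 275.55, giving x* = 3.0049 and y* = 3.7561.

x* = 3.0049, y* = 3.7561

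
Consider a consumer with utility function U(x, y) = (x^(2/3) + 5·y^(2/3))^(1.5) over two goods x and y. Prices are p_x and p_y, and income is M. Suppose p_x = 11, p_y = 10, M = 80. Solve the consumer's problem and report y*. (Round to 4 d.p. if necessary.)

y* = 7.9475

MU_x ∝ x^(-1/3), MU_y ∝ 5·y^(-1/3), so MRS = (1/5)·(y/x)^(1/3) = p_x/p_y.
Hence y/x = (5·p_x/p_y)^(1/(1/3)), i.e. raised to the 3 power.
Substitute y = (y/x)·x into the budget: x* = M/(p_x + p_y·(y/x)).
Numerically y/x = 166.375, so x* = 80/(11 + 10·166.375) = 0.0478 and y* = 166.375·0.0478 = 7.9475.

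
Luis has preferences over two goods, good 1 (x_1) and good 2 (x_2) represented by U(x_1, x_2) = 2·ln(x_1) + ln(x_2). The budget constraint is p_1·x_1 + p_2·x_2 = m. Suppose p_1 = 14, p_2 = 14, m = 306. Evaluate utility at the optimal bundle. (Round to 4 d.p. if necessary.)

MU_x_1/MU_x_2 = (2·x_2)/(x_1); tangency sets this equal to p_1/p_2.
Rearranging, p_2·x_2 = (1/2)·p_1·x_1. Substituting into the budget gives p_1·x_1·(1 + (1/2)) = m.
Demand: x_1*(p_1,p_2,m) = 2/3·m/p_1 and x_2* = 1/3·m/p_2.
At p_1=14, p_2=14, m=306: x_1* = 2/3·306/14 = 14.5714, x_2* = 7.2857.
Utility at the optimum: U(14.5714, 7.2857) = 7.344.

V = 7.344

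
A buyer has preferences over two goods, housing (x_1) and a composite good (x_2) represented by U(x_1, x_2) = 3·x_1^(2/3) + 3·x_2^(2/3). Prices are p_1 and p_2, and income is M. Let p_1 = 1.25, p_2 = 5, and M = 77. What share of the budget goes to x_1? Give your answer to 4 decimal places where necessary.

share on x_1 = 0.9412

From the CES first-order condition, (x_2/x_1)^(1/3) = p_1/p_2.
Hence x_2/x_1 = (p_1/p_2)^(1/(1/3)), i.e. raised to the 3 power.
With the ratio pinned down, the budget gives x_1* = M/(p_1 + p_2·(x_2/x_1)) and x_2* = (x_2/x_1)·x_1*.
Numerically x_2/x_1 = 0.015625, so x_1* = 77/(1.25 + 5·0.015625) = 57.9765 and x_2* = 0.015625·57.9765 = 0.9059.
Expenditure on x_1: 1.25·57.9765 = 72.4706; share = 0.9412.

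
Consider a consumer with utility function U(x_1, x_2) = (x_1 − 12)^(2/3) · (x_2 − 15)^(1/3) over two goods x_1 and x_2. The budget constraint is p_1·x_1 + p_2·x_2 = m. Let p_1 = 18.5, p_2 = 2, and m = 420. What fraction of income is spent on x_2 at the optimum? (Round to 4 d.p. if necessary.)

share on x_2 = 0.2048

MRS = 2·(x_2−15)/(x_1−12). Tangency with p_1/p_2 gives x_2−15 = (1/2)·(p_1/p_2)·(x_1−12).
Substituting into the budget: x_1* = 12 + 2/3·(m − 12·p_1 − 15·p_2)/p_1, and x_2* = 15 + 1/3·(…)/p_2.
Discretionary income = 420 − 12·18.5 − 15·2 = 168; x_1* = 12 + 2/3·168/18.5 = 18.0541; x_2* = 15 + 1/3·168/2 = 43.
Expenditure on x_2: 2·43 = 86; share = 0.2048.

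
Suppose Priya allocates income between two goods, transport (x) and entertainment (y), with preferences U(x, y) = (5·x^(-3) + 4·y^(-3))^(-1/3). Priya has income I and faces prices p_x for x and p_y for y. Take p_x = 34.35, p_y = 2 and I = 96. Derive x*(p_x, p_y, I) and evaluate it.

x* = 2.5131

Substitute y = (y/x)·x into the budget: x* = I/(p_x + p_y·(y/x)).
Numerically y/x = 1.925292, so x* = 96/(34.35 + 2·1.925292) = 2.5131.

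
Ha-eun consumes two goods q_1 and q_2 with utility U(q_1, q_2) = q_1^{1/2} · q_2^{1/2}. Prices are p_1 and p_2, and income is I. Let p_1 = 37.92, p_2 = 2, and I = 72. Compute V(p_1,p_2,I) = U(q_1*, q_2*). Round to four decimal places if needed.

The MRS is q_2/q_1. Set MRS = p_1/p_2.
So 0.5·p_2·q_2 = 0.5·p_1·q_1; combined with the budget, a share 0.5 of income goes to q_1.
Demand: q_1*(p_1,p_2,I) = 0.5·I/p_1 and q_2* = 0.5·I/p_2.
At p_1=37.92, p_2=2, I=72: q_1* = 0.5·72/37.92 = 0.9494, q_2* = 18.
Utility at the optimum: U(0.9494, 18) = 4.1338.

V = 4.1338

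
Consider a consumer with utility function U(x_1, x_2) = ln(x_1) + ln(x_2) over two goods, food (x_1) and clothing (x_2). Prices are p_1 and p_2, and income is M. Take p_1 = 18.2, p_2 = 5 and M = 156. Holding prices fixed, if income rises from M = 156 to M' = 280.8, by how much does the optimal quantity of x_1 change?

Δx_1* = 3.4286

MU_x_1/MU_x_2 = (x_2)/(x_1); tangency sets this equal to p_1/p_2.
Rearranging, p_2·x_2 = p_1·x_1. Substituting into the budget gives p_1·x_1·(1 + 1) = M.
Demand: x_1*(p_1,p_2,M) = 0.5·M/p_1 and x_2* = 0.5·M/p_2.
At p_1=18.2, p_2=5, M=156: x_1* = 0.5·156/18.2 = 4.2857.
At M' = 280.8: x_1* = 7.7143. Change: 7.7143 − 4.2857 = 3.4286.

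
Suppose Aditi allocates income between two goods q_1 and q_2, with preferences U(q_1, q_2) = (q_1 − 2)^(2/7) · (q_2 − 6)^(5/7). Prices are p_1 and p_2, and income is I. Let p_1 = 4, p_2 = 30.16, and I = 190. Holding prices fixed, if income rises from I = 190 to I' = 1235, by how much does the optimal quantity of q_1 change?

This is Cobb-Douglas in (q_1−2, q_2−6): tangency gives 2/7·p_2·(q_2−6) = 5/7·p_1·(q_1−2).
Substituting into the budget: q_1* = 2 + 2/7·(I − 2·p_1 − 6·p_2)/p_1, and q_2* = 6 + 5/7·(…)/p_2.
Discretionary income = 190 − 2·4 − 6·30.16 = 1.04; q_1* = 2 + 2/7·1.04/4 = 2.0743.
At I' = 1235: q_1* = 76.7171. Change: 76.7171 − 2.0743 = 74.6429.

Δq_1* = 74.6429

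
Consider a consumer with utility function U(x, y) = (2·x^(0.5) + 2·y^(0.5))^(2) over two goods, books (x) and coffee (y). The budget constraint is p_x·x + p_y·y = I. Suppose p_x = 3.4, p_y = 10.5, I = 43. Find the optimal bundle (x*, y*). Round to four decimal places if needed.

x* = 9.5535, y* = 1.0017

MU_x ∝ 2·x^(-0.5), MU_y ∝ 2·y^(-0.5), so MRS = (y/x)^(0.5) = p_x/p_y.
Solve for the ratio: y/x = [p_x/p_y]^(2).
With the ratio pinned down, the budget gives x* = I/(p_x + p_y·(y/x)) and y* = (y/x)·x*.
Numerically y/x = 0.104853, so x* = 43/(3.4 + 10.5·0.104853) = 9.5535 and y* = 0.104853·9.5535 = 1.0017.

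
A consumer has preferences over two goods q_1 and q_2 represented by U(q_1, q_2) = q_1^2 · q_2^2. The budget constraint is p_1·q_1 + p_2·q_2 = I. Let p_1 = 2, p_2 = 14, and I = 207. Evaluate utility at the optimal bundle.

V = 146367.7297

The MRS is q_2/q_1. Set MRS = p_1/p_2.
So 2·p_2·q_2 = 2·p_1·q_1; combined with the budget, a share 0.5 of income goes to q_1.
Demand: q_1*(p_1,p_2,I) = 0.5·I/p_1 and q_2* = 0.5·I/p_2.
At p_1=2, p_2=14, I=207: q_1* = 0.5·207/2 = 51.75, q_2* = 7.3929.
Utility at the optimum: U(51.75, 7.3929) = 146367.7297.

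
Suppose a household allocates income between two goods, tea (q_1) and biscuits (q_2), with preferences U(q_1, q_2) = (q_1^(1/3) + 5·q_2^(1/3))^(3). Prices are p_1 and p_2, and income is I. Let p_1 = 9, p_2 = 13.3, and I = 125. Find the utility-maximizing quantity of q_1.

Substitute q_2 = (q_2/q_1)·q_1 into the budget: q_1* = I/(p_1 + p_2·(q_2/q_1)).
Numerically q_2/q_1 = 6.223595, so q_1* = 125/(9 + 13.3·6.223595) = 1.362.

q_1* = 1.362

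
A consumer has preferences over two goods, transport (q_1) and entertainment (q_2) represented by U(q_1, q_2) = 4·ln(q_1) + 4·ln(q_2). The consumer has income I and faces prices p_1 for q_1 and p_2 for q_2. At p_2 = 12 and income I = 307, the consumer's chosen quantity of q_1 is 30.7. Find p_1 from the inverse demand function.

p_1 = 5

MU_q_1/MU_q_2 = (4·q_2)/(4·q_1); tangency sets this equal to p_1/p_2.
So 4·p_2·q_2 = 4·p_1·q_1; combined with the budget, a share 0.5 of income goes to q_1.
Demand: q_1*(p_1,p_2,I) = 0.5·I/p_1 and q_2* = 0.5·I/p_2.
Set q_1* = 30.7 in the demand function and solve for p_1: p_1 = 5.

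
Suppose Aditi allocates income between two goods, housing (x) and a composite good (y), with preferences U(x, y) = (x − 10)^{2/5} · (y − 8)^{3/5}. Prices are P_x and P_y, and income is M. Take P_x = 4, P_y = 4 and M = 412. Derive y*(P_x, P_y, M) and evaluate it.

y* = 59

This is Cobb-Douglas in (x−10, y−8): tangency gives 0.4·P_y·(y−8) = 0.6·P_x·(x−10).
Substituting into the budget: x* = 10 + 0.4·(M − 10·P_x − 8·P_y)/P_x, and y* = 8 + 0.6·(…)/P_y.
Discretionary income = 412 − 10·4 − 8·4 = 340; y* = 8 + 0.6·340/4 = 59.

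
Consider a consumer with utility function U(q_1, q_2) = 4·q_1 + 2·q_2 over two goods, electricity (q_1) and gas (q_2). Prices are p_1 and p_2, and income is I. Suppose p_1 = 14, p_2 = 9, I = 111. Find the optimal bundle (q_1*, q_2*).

q_1* = 7.9286, q_2* = 0

Perfect substitutes: compare marginal utility per dollar. 4/p_1 vs 2/p_2 → 0.2857 vs 0.2222.
q_1 gives more utility per dollar, so spend all income on q_1: q_1* = I/p_1, q_2* = 0.
Numerically: q_1* = 7.9286, q_2* = 0.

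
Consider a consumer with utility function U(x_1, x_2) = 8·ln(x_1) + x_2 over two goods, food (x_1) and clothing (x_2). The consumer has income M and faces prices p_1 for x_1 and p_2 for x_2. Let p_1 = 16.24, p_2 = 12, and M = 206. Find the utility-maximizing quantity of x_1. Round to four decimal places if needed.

x_1* = 5.9113

Set MRS = p_1/p_2: (8/x_1)/1 = p_1/p_2.
So x_1*(p_1,p_2) = 8·p_2/p_1, independent of income; and x_2* = (M − 8·p_2)/p_2.
At the given prices: x_1* = 8·12/16.24 = 5.9113.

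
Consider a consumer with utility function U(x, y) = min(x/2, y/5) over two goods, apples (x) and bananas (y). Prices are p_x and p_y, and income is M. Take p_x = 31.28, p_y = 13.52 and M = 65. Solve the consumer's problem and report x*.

Leontief preferences: the optimum is at the kink where x/2 = y/5, i.e. y = (5/2)·x.
Budget: p_x·x + p_y·(5/2)·x = M, so (2·p_x + 5·p_y)·x = 2·M.
Demand: x*(p_x,p_y,M) = 2·M/(2·p_x + 5·p_y), y* = 5·M/(2·p_x + 5·p_y).
Here 2·31.28 + 5·13.52 = 130.16, giving x* = 0.9988.

x* = 0.9988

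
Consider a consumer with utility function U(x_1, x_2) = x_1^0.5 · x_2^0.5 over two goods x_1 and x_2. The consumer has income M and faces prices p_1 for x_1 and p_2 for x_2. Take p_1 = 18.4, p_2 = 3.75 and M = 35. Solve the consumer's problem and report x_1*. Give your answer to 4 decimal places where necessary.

MU_x_1/MU_x_2 = (0.5·x_2)/(0.5·x_1); tangency sets this equal to p_1/p_2.
Rearranging, p_2·x_2 = p_1·x_1. Substituting into the budget gives p_1·x_1·(1 + 1) = M.
Demand: x_1*(p_1,p_2,M) = 0.5·M/p_1 and x_2* = 0.5·M/p_2.
At p_1=18.4, p_2=3.75, M=35: x_1* = 0.5·35/18.4 = 0.9511.

x_1* = 0.9511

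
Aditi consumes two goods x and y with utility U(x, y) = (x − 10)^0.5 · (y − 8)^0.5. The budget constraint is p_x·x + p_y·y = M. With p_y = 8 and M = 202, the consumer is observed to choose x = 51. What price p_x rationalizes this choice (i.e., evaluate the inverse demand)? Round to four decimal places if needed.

p_x = 1.5

Let x' = x−10, y' = y−8. MRS = y'/x' = p_x/p_y.
Substituting into the budget: x* = 10 + 0.5·(M − 10·p_x − 8·p_y)/p_x, and y* = 8 + 0.5·(…)/p_y.
Set x* = 51 in the demand function and solve for p_x: p_x = 1.5.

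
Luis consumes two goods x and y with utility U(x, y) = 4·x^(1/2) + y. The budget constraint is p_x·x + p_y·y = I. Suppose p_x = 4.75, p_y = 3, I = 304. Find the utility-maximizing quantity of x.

Utility is quasi-linear in y; the FOC for x is 2/√x = p_x/p_y.
Solve: √x = 2·p_y/p_x, so x*(p_x,p_y) = (2·p_y/p_x)², and y* = (I − p_x·x*)/p_y.
Plugging in: x* = (2·3/4.75)² = 1.5956.

x* = 1.5956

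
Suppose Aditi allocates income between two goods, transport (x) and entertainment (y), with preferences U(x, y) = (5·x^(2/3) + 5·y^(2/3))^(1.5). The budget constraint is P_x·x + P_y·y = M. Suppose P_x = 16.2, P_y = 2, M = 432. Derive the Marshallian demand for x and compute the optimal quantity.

MRS = MU_x/MU_y = (y/x)^(1/3). Set equal to P_x/P_y.
Hence y/x = (P_x/P_y)^(1/(1/3)), i.e. raised to the 3 power.
Substitute y = (y/x)·x into the budget: x* = M/(P_x + P_y·(y/x)).
Numerically y/x = 531.441, so x* = 432/(16.2 + 2·531.441) = 0.4003.

x* = 0.4003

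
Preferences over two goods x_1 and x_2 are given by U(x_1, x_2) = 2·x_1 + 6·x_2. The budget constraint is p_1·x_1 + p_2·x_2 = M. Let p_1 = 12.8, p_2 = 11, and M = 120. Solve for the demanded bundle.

Linear utility — the consumer picks whichever good has higher MU/price: 2/12.8 = 0.1562 vs 6/11 = 0.5455.
x_2 gives more utility per dollar, so spend all income on x_2: x_2* = M/p_2, x_1* = 0.
Numerically: x_1* = 0, x_2* = 10.9091.

x_1* = 0, x_2* = 10.9091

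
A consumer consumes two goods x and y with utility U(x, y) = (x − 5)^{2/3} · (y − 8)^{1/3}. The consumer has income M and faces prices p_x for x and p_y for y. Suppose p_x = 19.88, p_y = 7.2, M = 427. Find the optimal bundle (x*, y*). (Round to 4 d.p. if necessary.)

x* = 14.0543, y* = 20.5

Discretionary income = 427 − 5·19.88 − 8·7.2 = 270; x* = 5 + 2/3·270/19.88 = 14.0543; y* = 8 + 1/3·270/7.2 = 20.5.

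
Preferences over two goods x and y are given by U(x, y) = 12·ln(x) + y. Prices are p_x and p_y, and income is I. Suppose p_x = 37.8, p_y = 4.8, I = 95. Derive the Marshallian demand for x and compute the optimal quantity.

Set MRS = p_x/p_y: (12/x)/1 = p_x/p_y.
So x*(p_x,p_y) = 12·p_y/p_x, independent of income; and y* = (I − 12·p_y)/p_y.
At the given prices: x* = 12·4.8/37.8 = 1.5238.

x* = 1.5238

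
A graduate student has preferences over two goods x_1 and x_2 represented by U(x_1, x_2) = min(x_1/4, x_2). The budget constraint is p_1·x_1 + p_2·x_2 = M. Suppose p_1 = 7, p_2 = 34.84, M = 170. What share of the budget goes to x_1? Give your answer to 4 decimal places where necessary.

Leontief preferences: the optimum is at the kink where x_1/4 = x_2/1, i.e. x_2 = (1/4)·x_1.
Budget: p_1·x_1 + p_2·(1/4)·x_1 = M, so (4·p_1 + p_2)·x_1 = 4·M.
Demand: x_1*(p_1,p_2,M) = 4·M/(4·p_1 + p_2), x_2* = M/(4·p_1 + p_2).
Here 4·7 + 34.84 = 62.84, giving x_1* = 10.8211 and x_2* = 2.7053.
Expenditure on x_1: 7·10.8211 = 75.7479; share = 0.4456.

share on x_1 = 0.4456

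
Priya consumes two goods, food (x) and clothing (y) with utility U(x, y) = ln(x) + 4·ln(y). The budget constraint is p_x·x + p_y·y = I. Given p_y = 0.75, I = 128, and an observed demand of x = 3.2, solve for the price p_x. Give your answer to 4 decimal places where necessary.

p_x = 8

Tangency: MRS = (1/4)·y/x = p_x/p_y.
So p_y·y = 4·p_x·x; combined with the budget, a share 0.2 of income goes to x.
Demand: x*(p_x,p_y,I) = 0.2·I/p_x and y* = 0.8·I/p_y.
Set x* = 3.2 in the demand function and solve for p_x: p_x = 8.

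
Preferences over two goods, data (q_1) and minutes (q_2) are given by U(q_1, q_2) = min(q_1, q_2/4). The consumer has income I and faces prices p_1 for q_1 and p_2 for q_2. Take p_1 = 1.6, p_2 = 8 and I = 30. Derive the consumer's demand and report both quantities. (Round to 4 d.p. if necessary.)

q_1* = 0.8929, q_2* = 3.5714

With perfect complements, no substitution: consume in ratio q_1:q_2 = 1:4.
Budget: p_1·q_1 + p_2·4·q_1 = I, so (p_1 + 4·p_2)·q_1 = I.
Demand: q_1*(p_1,p_2,I) = I/(p_1 + 4·p_2), q_2* = 4·I/(p_1 + 4·p_2).
Here 1.6 + 4·8 = 33.6, giving q_1* = 0.8929 and q_2* = 3.5714.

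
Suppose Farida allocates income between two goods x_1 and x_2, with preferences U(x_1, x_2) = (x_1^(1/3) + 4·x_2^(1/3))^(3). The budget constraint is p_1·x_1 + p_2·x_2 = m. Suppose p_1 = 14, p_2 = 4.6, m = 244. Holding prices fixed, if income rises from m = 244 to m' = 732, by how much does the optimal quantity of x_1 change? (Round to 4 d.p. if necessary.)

MU_x_1 ∝ x_1^(-2/3), MU_x_2 ∝ 4·x_2^(-2/3), so MRS = (1/4)·(x_2/x_1)^(2/3) = p_1/p_2.
Hence x_2/x_1 = (4·p_1/p_2)^(1/(2/3)), i.e. raised to the 1.5 power.
Substitute x_2 = (x_2/x_1)·x_1 into the budget: x_1* = m/(p_1 + p_2·(x_2/x_1)).
Numerically x_2/x_1 = 42.476164, so x_1* = 244/(14 + 4.6·42.476164) = 1.1653.
At m' = 732: x_1* = 3.4959. Change: 3.4959 − 1.1653 = 2.3306.

Δx_1* = 2.3306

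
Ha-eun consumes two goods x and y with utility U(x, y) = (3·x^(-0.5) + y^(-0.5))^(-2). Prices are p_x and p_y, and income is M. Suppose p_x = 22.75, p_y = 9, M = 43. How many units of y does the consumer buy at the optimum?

y* = 1.2463

MRS = MU_x/MU_y = 3·(y/x)^(1.5). Set equal to p_x/p_y.
Solve for the ratio: y/x = [(1/3)·p_x/p_y]^(2/3).
Substitute y = (y/x)·x into the budget: x* = M/(p_x + p_y·(y/x)).
Numerically y/x = 0.892096, so x* = 43/(22.75 + 9·0.892096) = 1.3971 and y* = 0.892096·1.3971 = 1.2463.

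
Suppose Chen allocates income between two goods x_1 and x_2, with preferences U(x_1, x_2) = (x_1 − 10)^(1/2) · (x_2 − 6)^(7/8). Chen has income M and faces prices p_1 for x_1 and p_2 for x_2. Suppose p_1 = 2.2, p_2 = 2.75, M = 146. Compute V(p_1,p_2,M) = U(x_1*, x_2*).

Let x_1' = x_1−10, x_2' = x_2−6. MRS = (4/7)·x_2'/x_1' = p_1/p_2.
Substituting into the budget: x_1* = 10 + 4/11·(M − 10·p_1 − 6·p_2)/p_1, and x_2* = 6 + 7/11·(…)/p_2.
Discretionary income = 146 − 10·2.2 − 6·2.75 = 107.5; x_1* = 10 + 4/11·107.5/2.2 = 27.7686; x_2* = 6 + 7/11·107.5/2.75 = 30.876.
Utility at the optimum: U(27.7686, 30.876) = 70.1673.

V = 70.1673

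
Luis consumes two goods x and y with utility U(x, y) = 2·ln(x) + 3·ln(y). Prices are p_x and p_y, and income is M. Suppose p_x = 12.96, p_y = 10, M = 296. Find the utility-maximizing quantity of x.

x* = 9.1358

MU_x/MU_y = (2·y)/(3·x); tangency sets this equal to p_x/p_y.
Rearranging, p_y·y = (3/2)·p_x·x. Substituting into the budget gives p_x·x·(1 + (3/2)) = M.
Demand: x*(p_x,p_y,M) = 0.4·M/p_x and y* = 0.6·M/p_y.
At p_x=12.96, p_y=10, M=296: x* = 0.4·296/12.96 = 9.1358.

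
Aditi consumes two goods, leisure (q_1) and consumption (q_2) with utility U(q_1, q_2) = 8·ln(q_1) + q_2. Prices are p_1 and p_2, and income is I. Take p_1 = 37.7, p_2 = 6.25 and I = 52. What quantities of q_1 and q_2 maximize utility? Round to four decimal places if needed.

q_1* = 1.3263, q_2* = 0.32

At the given prices: q_1* = 8·6.25/37.7 = 1.3263, and q_2* = 0.32.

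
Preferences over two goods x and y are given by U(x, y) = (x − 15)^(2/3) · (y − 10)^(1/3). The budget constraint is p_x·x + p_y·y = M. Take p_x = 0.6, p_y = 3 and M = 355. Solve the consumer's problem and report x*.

This is Cobb-Douglas in (x−15, y−10): tangency gives 2/3·p_y·(y−10) = 1/3·p_x·(x−15).
Substituting into the budget: x* = 15 + 2/3·(M − 15·p_x − 10·p_y)/p_x, and y* = 10 + 1/3·(…)/p_y.
Discretionary income = 355 − 15·0.6 − 10·3 = 316; x* = 15 + 2/3·316/0.6 = 366.1111.

x* = 366.1111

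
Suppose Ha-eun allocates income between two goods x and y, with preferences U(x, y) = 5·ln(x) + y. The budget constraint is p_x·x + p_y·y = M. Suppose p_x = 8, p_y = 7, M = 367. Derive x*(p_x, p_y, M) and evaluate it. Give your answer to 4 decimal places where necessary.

So x*(p_x,p_y) = 5·p_y/p_x, independent of income; and y* = (M − 5·p_y)/p_y.
At the given prices: x* = 5·7/8 = 4.375.

x* = 4.375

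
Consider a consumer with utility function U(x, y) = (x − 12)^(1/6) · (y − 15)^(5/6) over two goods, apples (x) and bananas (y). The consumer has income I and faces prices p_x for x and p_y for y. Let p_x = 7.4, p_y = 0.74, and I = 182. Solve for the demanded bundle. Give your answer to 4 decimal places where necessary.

This is Cobb-Douglas in (x−12, y−15): tangency gives 1/6·p_y·(y−15) = 5/6·p_x·(x−12).
After buying the subsistence bundle (12, 15), a share 1/6 of the remaining income goes to x: x* = 12 + 1/6·(I − 12p_x − 15p_y)/p_x.
Discretionary income = 182 − 12·7.4 − 15·0.74 = 82.1; x* = 12 + 1/6·82.1/7.4 = 13.8491; y* = 15 + 5/6·82.1/0.74 = 107.455.

x* = 13.8491, y* = 107.455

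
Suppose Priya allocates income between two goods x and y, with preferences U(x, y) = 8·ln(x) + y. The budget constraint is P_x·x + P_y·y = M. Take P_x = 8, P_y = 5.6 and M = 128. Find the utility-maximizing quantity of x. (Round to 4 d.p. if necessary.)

Set MRS = P_x/P_y: (8/x)/1 = P_x/P_y.
So x*(P_x,P_y) = 8·P_y/P_x, independent of income; and y* = (M − 8·P_y)/P_y.
At the given prices: x* = 8·5.6/8 = 5.6.

x* = 5.6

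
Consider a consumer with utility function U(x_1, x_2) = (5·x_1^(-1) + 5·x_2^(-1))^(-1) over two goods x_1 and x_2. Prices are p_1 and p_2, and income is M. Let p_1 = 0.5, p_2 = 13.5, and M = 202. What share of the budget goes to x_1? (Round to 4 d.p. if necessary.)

share on x_1 = 0.1614

From the CES first-order condition, (x_2/x_1)^(2) = p_1/p_2.
Hence x_2/x_1 = (p_1/p_2)^(1/(2)), i.e. raised to the 0.5 power.
Substitute x_2 = (x_2/x_1)·x_1 into the budget: x_1* = M/(p_1 + p_2·(x_2/x_1)).
Numerically x_2/x_1 = 0.19245, so x_1* = 202/(0.5 + 13.5·0.19245) = 65.2018 and x_2* = 0.19245·65.2018 = 12.5481.
Expenditure on x_1: 0.5·65.2018 = 32.6009; share = 0.1614.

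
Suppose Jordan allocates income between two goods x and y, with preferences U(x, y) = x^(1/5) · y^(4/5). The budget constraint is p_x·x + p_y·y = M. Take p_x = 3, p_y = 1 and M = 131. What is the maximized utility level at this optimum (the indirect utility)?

V = 63.7566

Demand: x*(p_x,p_y,M) = 0.2·M/p_x and y* = 0.8·M/p_y.
At p_x=3, p_y=1, M=131: x* = 0.2·131/3 = 8.7333, y* = 104.8.
Utility at the optimum: U(8.7333, 104.8) = 63.7566.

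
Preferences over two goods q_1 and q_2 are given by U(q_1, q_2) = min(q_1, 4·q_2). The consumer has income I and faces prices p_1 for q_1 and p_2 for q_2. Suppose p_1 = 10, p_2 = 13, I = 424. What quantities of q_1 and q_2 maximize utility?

Leontief preferences: the optimum is at the kink where q_1/4 = q_2/1, i.e. q_2 = (1/4)·q_1.
Budget: p_1·q_1 + p_2·(1/4)·q_1 = I, so (4·p_1 + p_2)·q_1 = 4·I.
Demand: q_1*(p_1,p_2,I) = 4·I/(4·p_1 + p_2), q_2* = I/(4·p_1 + p_2).
Here 4·10 + 13 = 53, giving q_1* = 32 and q_2* = 8.

q_1* = 32, q_2* = 8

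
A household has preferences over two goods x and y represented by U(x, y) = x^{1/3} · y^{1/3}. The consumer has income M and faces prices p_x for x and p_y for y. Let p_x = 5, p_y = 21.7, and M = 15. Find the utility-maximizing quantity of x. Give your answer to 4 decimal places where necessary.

At p_x=5, p_y=21.7, M=15: x* = 0.5·15/5 = 1.5.

x* = 1.5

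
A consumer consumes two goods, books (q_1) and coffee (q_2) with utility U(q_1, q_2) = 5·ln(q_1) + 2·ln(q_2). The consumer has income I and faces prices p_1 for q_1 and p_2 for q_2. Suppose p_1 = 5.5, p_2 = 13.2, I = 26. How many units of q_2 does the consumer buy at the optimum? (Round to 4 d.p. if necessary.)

Demand: q_1*(p_1,p_2,I) = 5/7·I/p_1 and q_2* = 2/7·I/p_2.
At p_1=5.5, p_2=13.2, I=26: q_2* = 2/7·26/13.2 = 0.5628.

q_2* = 0.5628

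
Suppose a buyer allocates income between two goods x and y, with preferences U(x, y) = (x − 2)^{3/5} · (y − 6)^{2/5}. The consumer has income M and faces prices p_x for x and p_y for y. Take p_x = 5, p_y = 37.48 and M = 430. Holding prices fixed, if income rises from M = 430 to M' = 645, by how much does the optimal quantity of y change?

MRS = (3/2)·(y−6)/(x−2). Tangency with p_x/p_y gives y−6 = (2/3)·(p_x/p_y)·(x−2).
Substituting into the budget: x* = 2 + 0.6·(M − 2·p_x − 6·p_y)/p_x, and y* = 6 + 0.4·(…)/p_y.
Discretionary income = 430 − 2·5 − 6·37.48 = 195.12; y* = 6 + 0.4·195.12/37.48 = 8.0824.
At M' = 645: y* = 10.3769. Change: 10.3769 − 8.0824 = 2.2946.

Δy* = 2.2946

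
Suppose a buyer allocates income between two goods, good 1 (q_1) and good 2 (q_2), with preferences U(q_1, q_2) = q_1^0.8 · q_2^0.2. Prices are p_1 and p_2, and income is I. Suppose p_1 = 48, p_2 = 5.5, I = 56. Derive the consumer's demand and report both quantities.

Demand: q_1*(p_1,p_2,I) = 0.8·I/p_1 and q_2* = 0.2·I/p_2.
At p_1=48, p_2=5.5, I=56: q_1* = 0.8·56/48 = 0.9333, q_2* = 2.0364.

q_1* = 0.9333, q_2* = 2.0364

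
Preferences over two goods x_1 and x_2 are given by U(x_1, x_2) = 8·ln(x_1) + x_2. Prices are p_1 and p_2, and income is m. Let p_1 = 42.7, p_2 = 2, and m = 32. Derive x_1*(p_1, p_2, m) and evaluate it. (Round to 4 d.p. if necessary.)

Set MRS = p_1/p_2: (8/x_1)/1 = p_1/p_2.
So x_1*(p_1,p_2) = 8·p_2/p_1, independent of income; and x_2* = (m − 8·p_2)/p_2.
At the given prices: x_1* = 8·2/42.7 = 0.3747.

x_1* = 0.3747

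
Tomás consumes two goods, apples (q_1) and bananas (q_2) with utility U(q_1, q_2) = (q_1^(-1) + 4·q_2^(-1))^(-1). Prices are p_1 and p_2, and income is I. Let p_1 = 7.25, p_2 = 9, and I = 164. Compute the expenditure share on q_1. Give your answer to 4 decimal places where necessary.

share on q_1 = 0.3098

MRS = MU_q_1/MU_q_2 = (1/4)·(q_2/q_1)^(2). Set equal to p_1/p_2.
Hence q_2/q_1 = (4·p_1/p_2)^(1/(2)), i.e. raised to the 0.5 power.
Substitute q_2 = (q_2/q_1)·q_1 into the budget: q_1* = I/(p_1 + p_2·(q_2/q_1)).
Numerically q_2/q_1 = 1.795055, so q_1* = 164/(7.25 + 9·1.795055) = 7.0069 and q_2* = 1.795055·7.0069 = 12.5778.
Expenditure on q_1: 7.25·7.0069 = 50.8; share = 0.3098.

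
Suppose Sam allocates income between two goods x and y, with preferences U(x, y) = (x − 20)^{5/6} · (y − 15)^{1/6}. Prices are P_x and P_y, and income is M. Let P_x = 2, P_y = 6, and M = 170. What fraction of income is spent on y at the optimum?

MRS = 5·(y−15)/(x−20). Tangency with P_x/P_y gives y−15 = (1/5)·(P_x/P_y)·(x−20).
Substituting into the budget: x* = 20 + 5/6·(M − 20·P_x − 15·P_y)/P_x, and y* = 15 + 1/6·(…)/P_y.
Discretionary income = 170 − 20·2 − 15·6 = 40; x* = 20 + 5/6·40/2 = 36.6667; y* = 15 + 1/6·40/6 = 16.1111.
Expenditure on y: 6·16.1111 = 96.6667; share = 0.5686.

share on y = 0.5686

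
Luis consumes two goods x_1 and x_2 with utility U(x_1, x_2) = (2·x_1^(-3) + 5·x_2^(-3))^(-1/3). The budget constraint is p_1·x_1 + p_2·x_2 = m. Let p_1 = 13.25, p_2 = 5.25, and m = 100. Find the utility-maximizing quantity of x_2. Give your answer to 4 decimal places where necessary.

From the CES first-order condition, (2/5)·(x_2/x_1)^(4) = p_1/p_2.
Hence x_2/x_1 = ((5/2)·p_1/p_2)^(1/(4)), i.e. raised to the 0.25 power.
With the ratio pinned down, the budget gives x_1* = m/(p_1 + p_2·(x_2/x_1)) and x_2* = (x_2/x_1)·x_1*.
Numerically x_2/x_1 = 1.58489, so x_1* = 100/(13.25 + 5.25·1.58489) = 4.6359 and x_2* = 1.58489·4.6359 = 7.3474.

x_2* = 7.3474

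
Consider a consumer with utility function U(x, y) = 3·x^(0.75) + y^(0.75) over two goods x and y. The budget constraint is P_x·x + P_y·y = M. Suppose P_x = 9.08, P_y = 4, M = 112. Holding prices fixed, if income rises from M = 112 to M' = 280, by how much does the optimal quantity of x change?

With the ratio pinned down, the budget gives x* = M/(P_x + P_y·(y/x)) and y* = (y/x)·x*.
Numerically y/x = 0.327807, so x* = 112/(9.08 + 4·0.327807) = 10.7783.
At M' = 280: x* = 26.9458. Change: 26.9458 − 10.7783 = 16.1675.

Δx* = 16.1675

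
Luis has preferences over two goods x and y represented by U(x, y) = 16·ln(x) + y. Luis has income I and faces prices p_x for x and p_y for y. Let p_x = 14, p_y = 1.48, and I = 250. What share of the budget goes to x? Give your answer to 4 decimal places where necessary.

Set MRS = p_x/p_y: (16/x)/1 = p_x/p_y.
So x*(p_x,p_y) = 16·p_y/p_x, independent of income; and y* = (I − 16·p_y)/p_y.
At the given prices: x* = 16·1.48/14 = 1.6914, and y* = 152.9189.
Expenditure on x: 14·1.6914 = 23.68; share = 0.0947.

share on x = 0.0947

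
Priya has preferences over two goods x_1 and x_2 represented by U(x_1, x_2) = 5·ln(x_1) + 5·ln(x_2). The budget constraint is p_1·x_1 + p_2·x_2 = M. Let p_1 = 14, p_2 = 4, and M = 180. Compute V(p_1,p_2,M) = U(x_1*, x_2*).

Tangency: MRS = x_2/x_1 = p_1/p_2.
Rearranging, p_2·x_2 = p_1·x_1. Substituting into the budget gives p_1·x_1·(1 + 1) = M.
Demand: x_1*(p_1,p_2,M) = 0.5·M/p_1 and x_2* = 0.5·M/p_2.
At p_1=14, p_2=4, M=180: x_1* = 0.5·180/14 = 6.4286, x_2* = 22.5.
Utility at the optimum: U(6.4286, 22.5) = 24.8713.

V = 24.8713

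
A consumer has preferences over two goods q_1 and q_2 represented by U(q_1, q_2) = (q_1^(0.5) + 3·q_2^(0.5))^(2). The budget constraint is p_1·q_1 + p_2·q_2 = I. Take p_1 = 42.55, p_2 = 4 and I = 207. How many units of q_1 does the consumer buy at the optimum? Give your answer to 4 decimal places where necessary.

MRS = MU_q_1/MU_q_2 = (1/3)·(q_2/q_1)^(0.5). Set equal to p_1/p_2.
Hence q_2/q_1 = (3·p_1/p_2)^(1/(0.5)), i.e. raised to the 2 power.
With the ratio pinned down, the budget gives q_1* = I/(p_1 + p_2·(q_2/q_1)) and q_2* = (q_2/q_1)·q_1*.
Numerically q_2/q_1 = 1018.407656, so q_1* = 207/(42.55 + 4·1018.407656) = 0.0503.

q_1* = 0.0503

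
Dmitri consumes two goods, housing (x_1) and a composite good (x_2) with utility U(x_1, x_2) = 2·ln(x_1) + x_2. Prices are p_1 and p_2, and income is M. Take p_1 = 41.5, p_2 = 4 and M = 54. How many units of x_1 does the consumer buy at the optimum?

MU_x_1 = 2/x_1, MU_x_2 = 1. Tangency: 2/x_1 = p_1/p_2.
So x_1*(p_1,p_2) = 2·p_2/p_1, independent of income; and x_2* = (M − 2·p_2)/p_2.
At the given prices: x_1* = 2·4/41.5 = 0.1928.

x_1* = 0.1928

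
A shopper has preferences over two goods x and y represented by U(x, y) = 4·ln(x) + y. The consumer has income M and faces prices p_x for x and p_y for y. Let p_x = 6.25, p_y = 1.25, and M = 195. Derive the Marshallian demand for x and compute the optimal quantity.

x* = 0.8

Set MRS = p_x/p_y: (4/x)/1 = p_x/p_y.
So x*(p_x,p_y) = 4·p_y/p_x, independent of income; and y* = (M − 4·p_y)/p_y.
At the given prices: x* = 4·1.25/6.25 = 0.8.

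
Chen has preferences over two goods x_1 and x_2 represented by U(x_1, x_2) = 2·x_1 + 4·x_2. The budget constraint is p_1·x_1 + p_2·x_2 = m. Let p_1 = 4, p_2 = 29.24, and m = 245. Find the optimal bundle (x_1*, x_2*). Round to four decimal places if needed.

Perfect substitutes: compare marginal utility per dollar. 2/p_1 vs 4/p_2 → 0.5 vs 0.1368.
x_1 gives more utility per dollar, so spend all income on x_1: x_1* = m/p_1, x_2* = 0.
Numerically: x_1* = 61.25, x_2* = 0.

x_1* = 61.25, x_2* = 0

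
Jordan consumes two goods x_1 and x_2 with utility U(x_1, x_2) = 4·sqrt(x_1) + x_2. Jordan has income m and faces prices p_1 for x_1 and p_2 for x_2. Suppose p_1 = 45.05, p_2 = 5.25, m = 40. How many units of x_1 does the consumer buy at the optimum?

x_1* = 0.0543

Thus x_1* = (2·p_2/p_1)² — independent of m — with the rest of income spent on x_2.
Plugging in: x_1* = (2·5.25/45.05)² = 0.0543.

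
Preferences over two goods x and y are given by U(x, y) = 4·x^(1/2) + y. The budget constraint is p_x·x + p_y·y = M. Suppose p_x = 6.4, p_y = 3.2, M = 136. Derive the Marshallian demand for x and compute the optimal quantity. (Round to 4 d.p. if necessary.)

x* = 1

Utility is quasi-linear in y; the FOC for x is 2/√x = p_x/p_y.
Solve: √x = 2·p_y/p_x, so x*(p_x,p_y) = (2·p_y/p_x)², and y* = (M − p_x·x*)/p_y.
Plugging in: x* = (2·3.2/6.4)² = 1.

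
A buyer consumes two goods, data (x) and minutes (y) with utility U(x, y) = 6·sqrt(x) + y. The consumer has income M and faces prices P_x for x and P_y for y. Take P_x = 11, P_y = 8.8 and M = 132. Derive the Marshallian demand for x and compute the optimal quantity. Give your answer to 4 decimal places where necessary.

x* = 5.76

Solve: √x = 3·P_y/P_x, so x*(P_x,P_y) = (3·P_y/P_x)², and y* = (M − P_x·x*)/P_y.
Plugging in: x* = (3·8.8/11)² = 5.76.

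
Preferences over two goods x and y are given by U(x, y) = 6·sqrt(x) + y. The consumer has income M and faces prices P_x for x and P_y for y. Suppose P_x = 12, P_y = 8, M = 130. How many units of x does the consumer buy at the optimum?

Plugging in: x* = (3·8/12)² = 4.

x* = 4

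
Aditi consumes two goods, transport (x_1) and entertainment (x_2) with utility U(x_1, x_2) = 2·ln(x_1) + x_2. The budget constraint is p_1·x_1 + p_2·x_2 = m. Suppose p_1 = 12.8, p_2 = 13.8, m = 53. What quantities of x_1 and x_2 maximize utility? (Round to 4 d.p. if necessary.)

x_1* = 2.1562, x_2* = 1.8406

Set MRS = p_1/p_2: (2/x_1)/1 = p_1/p_2.
So x_1*(p_1,p_2) = 2·p_2/p_1, independent of income; and x_2* = (m − 2·p_2)/p_2.
At the given prices: x_1* = 2·13.8/12.8 = 2.1562, and x_2* = 1.8406.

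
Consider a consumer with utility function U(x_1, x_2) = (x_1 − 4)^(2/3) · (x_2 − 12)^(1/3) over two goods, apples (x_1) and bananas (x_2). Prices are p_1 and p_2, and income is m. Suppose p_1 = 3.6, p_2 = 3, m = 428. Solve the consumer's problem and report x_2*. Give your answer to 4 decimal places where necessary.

x_2* = 53.9556

This is Cobb-Douglas in (x_1−4, x_2−12): tangency gives 2/3·p_2·(x_2−12) = 1/3·p_1·(x_1−4).
After buying the subsistence bundle (4, 12), a share 2/3 of the remaining income goes to x_1: x_1* = 4 + 2/3·(m − 4p_1 − 12p_2)/p_1.
Discretionary income = 428 − 4·3.6 − 12·3 = 377.6; x_2* = 12 + 1/3·377.6/3 = 53.9556.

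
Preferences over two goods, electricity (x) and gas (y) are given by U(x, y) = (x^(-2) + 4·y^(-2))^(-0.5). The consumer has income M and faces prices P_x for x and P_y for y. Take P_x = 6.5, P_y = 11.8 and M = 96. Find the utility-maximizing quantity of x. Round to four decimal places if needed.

MU_x ∝ x^(-3), MU_y ∝ 4·y^(-3), so MRS = (1/4)·(y/x)^(3) = P_x/P_y.
Solve for the ratio: y/x = [4·P_x/P_y]^(1/3).
Substitute y = (y/x)·x into the budget: x* = M/(P_x + P_y·(y/x)).
Numerically y/x = 1.301259, so x* = 96/(6.5 + 11.8·1.301259) = 4.3926.

x* = 4.3926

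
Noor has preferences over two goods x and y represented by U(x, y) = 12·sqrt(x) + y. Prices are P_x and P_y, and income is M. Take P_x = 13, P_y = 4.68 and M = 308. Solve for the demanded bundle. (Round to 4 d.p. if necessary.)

x* = 4.6656, y* = 52.852

Plugging in: x* = (6·4.68/13)² = 4.6656, y* = 52.852.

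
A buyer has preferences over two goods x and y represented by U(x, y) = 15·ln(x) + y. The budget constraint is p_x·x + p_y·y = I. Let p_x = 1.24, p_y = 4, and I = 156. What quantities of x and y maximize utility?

x* = 48.3871, y* = 24

MU_x = 15/x, MU_y = 1. Tangency: 15/x = p_x/p_y.
So x*(p_x,p_y) = 15·p_y/p_x, independent of income; and y* = (I − 15·p_y)/p_y.
At the given prices: x* = 15·4/1.24 = 48.3871, and y* = 24.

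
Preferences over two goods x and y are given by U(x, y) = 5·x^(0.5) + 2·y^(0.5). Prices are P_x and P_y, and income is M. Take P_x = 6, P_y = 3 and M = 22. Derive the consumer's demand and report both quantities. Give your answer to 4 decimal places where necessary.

Numerically y/x = 0.64, so x* = 22/(6 + 3·0.64) = 2.7778 and y* = 0.64·2.7778 = 1.7778.

x* = 2.7778, y* = 1.7778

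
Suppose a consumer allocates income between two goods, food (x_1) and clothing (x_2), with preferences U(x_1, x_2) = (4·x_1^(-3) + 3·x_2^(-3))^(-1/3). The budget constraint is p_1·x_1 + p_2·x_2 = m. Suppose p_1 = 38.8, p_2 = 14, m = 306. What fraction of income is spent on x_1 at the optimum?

share on x_1 = 0.6977

MRS = MU_x_1/MU_x_2 = (4/3)·(x_2/x_1)^(4). Set equal to p_1/p_2.
Solve for the ratio: x_2/x_1 = [(3/4)·p_1/p_2]^(0.25).
With the ratio pinned down, the budget gives x_1* = m/(p_1 + p_2·(x_2/x_1)) and x_2* = (x_2/x_1)·x_1*.
Numerically x_2/x_1 = 1.200719, so x_1* = 306/(38.8 + 14·1.200719) = 5.5026 and x_2* = 1.200719·5.5026 = 6.6071.
Expenditure on x_1: 38.8·5.5026 = 213.5009; share = 0.6977.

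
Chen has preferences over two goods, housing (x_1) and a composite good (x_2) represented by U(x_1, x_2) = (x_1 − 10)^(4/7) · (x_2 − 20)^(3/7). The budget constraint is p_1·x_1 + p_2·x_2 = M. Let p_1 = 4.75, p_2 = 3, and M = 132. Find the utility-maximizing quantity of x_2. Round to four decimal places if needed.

Let x_1' = x_1−10, x_2' = x_2−20. MRS = (4/3)·x_2'/x_1' = p_1/p_2.
Substituting into the budget: x_1* = 10 + 4/7·(M − 10·p_1 − 20·p_2)/p_1, and x_2* = 20 + 3/7·(…)/p_2.
Discretionary income = 132 − 10·4.75 − 20·3 = 24.5; x_2* = 20 + 3/7·24.5/3 = 23.5.

x_2* = 23.5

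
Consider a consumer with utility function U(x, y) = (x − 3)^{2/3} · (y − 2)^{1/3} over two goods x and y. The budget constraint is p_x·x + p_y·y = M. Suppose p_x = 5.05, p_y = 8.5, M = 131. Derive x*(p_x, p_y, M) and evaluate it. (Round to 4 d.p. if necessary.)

x* = 16.0495

After buying the subsistence bundle (3, 2), a share 2/3 of the remaining income goes to x: x* = 3 + 2/3·(M − 3p_x − 2p_y)/p_x.
Discretionary income = 131 − 3·5.05 − 2·8.5 = 98.85; x* = 3 + 2/3·98.85/5.05 = 16.0495.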